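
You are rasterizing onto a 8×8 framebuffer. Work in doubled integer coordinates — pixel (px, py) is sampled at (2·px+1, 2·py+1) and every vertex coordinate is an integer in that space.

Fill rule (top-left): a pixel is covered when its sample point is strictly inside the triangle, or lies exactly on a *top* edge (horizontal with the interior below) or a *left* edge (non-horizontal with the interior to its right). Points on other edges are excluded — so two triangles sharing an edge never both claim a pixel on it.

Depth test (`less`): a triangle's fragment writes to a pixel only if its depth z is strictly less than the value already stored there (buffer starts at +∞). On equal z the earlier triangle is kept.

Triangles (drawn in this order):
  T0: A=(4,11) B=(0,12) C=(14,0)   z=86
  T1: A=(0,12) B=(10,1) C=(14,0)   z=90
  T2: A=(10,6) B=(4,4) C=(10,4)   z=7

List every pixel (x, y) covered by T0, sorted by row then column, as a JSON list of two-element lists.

T0:
  2·area = 34
  edge (4, 11)→(0, 12): d=(-4,1) right/bottom  bias=-1
  edge (0, 12)→(14, 0): d=(14,-12) top-left  bias=+0
  edge (14, 0)→(4, 11): d=(-10,11) right/bottom  bias=-1
    (6,0)@(13, 1): e=[31,2,1] → █
    (7,0)@(15, 1): e=[29,26,-21] → ·
    (5,1)@(11, 3): e=[25,6,3] → █
    (6,1)@(13, 3): e=[23,30,-19] → ·
    (4,2)@(9, 5): e=[19,10,5] → █
    (5,2)@(11, 5): e=[17,34,-17] → ·
    (3,3)@(7, 7): e=[13,14,7] → █
    (4,3)@(9, 7): e=[11,38,-15] → ·
    (2,4)@(5, 9): e=[7,18,9] → █
    (3,4)@(7, 9): e=[5,42,-13] → ·
    (1,5)@(3, 11): e=[1,22,11] → █
    (2,5)@(5, 11): e=[-1,46,-11] → ·
  covered (6 px):
    · · · · · · █ ·
    · · · · · █ · ·
    · · · · █ · · ·
    · · · █ · · · ·
    · · █ · · · · ·
    · █ · · · · · ·
    · · · · · · · ·
    · · · · · · · ·
T1:
  2·area = 34
  edge (0, 12)→(10, 1): d=(10,-11) top-left  bias=+0
  edge (10, 1)→(14, 0): d=(4,-1) top-left  bias=+0
  edge (14, 0)→(0, 12): d=(-14,12) right/bottom  bias=-1
    (5,0)@(11, 1): e=[11,1,22] → █
    (6,0)@(13, 1): e=[33,3,-2] → ·
    (4,1)@(9, 3): e=[9,7,18] → █
    (5,1)@(11, 3): e=[31,9,-6] → ·
    (3,2)@(7, 5): e=[7,13,14] → █
    (4,2)@(9, 5): e=[29,15,-10] → ·
    (2,3)@(5, 7): e=[5,19,10] → █
    (3,3)@(7, 7): e=[27,21,-14] → ·
    (1,4)@(3, 9): e=[3,25,6] → █
    (2,4)@(5, 9): e=[25,27,-18] → ·
    (0,5)@(1, 11): e=[1,31,2] → █
    (1,5)@(3, 11): e=[23,33,-22] → ·
  covered (6 px):
    · · · · · █ · ·
    · · · · █ · · ·
    · · · █ · · · ·
    · · █ · · · · ·
    · █ · · · · · ·
    █ · · · · · · ·
    · · · · · · · ·
    · · · · · · · ·
T2:
  2·area = 12
  edge (10, 6)→(4, 4): d=(-6,-2) top-left  bias=+0
  edge (4, 4)→(10, 4): d=(6,0) top-left  bias=+0
  edge (10, 4)→(10, 6): d=(0,2) right/bottom  bias=-1
    (0,1)@(1, 3): e=[0,-6,18] → ·  [on edge]
    (3,2)@(7, 5): e=[0,6,6] → █  [on edge]
    (4,2)@(9, 5): e=[4,6,2] → █
    (5,2)@(11, 5): e=[8,6,-2] → ·
    (3,3)@(7, 7): e=[-12,18,6] → ·
    (4,3)@(9, 7): e=[-8,18,2] → ·
    (6,3)@(13, 7): e=[0,18,-6] → ·  [on edge]
  covered (2 px):
    · · · · · · · ·
    · · · · · · · ·
    · · · █ █ · · ·
    · · · · · · · ·
    · · · · · · · ·
    · · · · · · · ·
    · · · · · · · ·
    · · · · · · · ·

Final: [[6,0],[5,1],[4,2],[3,3],[2,4],[1,5]]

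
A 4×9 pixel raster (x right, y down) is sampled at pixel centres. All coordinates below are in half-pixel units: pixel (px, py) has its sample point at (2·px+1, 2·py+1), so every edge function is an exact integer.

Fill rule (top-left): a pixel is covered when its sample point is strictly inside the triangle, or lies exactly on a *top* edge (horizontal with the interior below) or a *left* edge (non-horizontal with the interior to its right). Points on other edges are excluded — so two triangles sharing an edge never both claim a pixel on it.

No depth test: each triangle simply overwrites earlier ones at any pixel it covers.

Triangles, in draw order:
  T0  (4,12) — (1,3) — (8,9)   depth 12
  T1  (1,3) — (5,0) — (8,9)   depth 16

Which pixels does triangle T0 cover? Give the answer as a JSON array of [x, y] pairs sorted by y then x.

T0:
  2·area = 45
  edge (4, 12)→(1, 3): d=(-3,-9) top-left  bias=+0
  edge (1, 3)→(8, 9): d=(7,6) right/bottom  bias=-1
  edge (8, 9)→(4, 12): d=(-4,3) right/bottom  bias=-1
    (0,1)@(1, 3): e=[0,0,45] → .  [on edge]
    (1,2)@(3, 5): e=[12,2,31] → X
    (2,2)@(5, 5): e=[30,-10,25] → .
    (1,3)@(3, 7): e=[6,16,23] → X
    (2,3)@(5, 7): e=[24,4,17] → X
    (3,3)@(7, 7): e=[42,-8,11] → .
    (1,4)@(3, 9): e=[0,30,15] → X  [on edge]
    (3,4)@(7, 9): e=[36,6,3] → X
    (1,5)@(3, 11): e=[-6,44,7] → .
    (2,5)@(5, 11): e=[12,32,1] → X
    (3,5)@(7, 11): e=[30,20,-5] → .
    (2,6)@(5, 13): e=[6,46,-7] → .
    (2,7)@(5, 15): e=[0,60,-15] → .  [on edge]
  covered (7 px):
    . . . .
    . . . .
    . X . .
    . X X .
    . X X X
    . . X .
    . . . .
    . . . .
    . . . .
T1:
  2·area = 45
  edge (1, 3)→(5, 0): d=(4,-3) top-left  bias=+0
  edge (5, 0)→(8, 9): d=(3,9) right/bottom  bias=-1
  edge (8, 9)→(1, 3): d=(-7,-6) top-left  bias=+0
    (2,0)@(5, 1): e=[4,3,38] → X
    (3,0)@(7, 1): e=[10,-15,50] → .
    (0,1)@(1, 3): e=[0,45,0] → X  [on edge]
    (1,1)@(3, 3): e=[6,27,12] → X
    (3,1)@(7, 3): e=[18,-9,36] → .
    (0,2)@(1, 5): e=[8,51,-14] → .
    (1,2)@(3, 5): e=[14,33,-2] → .
    (2,2)@(5, 5): e=[20,15,10] → X
    (3,2)@(7, 5): e=[26,-3,22] → .
    (2,3)@(5, 7): e=[28,21,-4] → .
    (3,3)@(7, 7): e=[34,3,8] → X
    (3,4)@(7, 9): e=[42,9,-6] → .
  covered (6 px):
    . . X .
    X X X .
    . . X .
    . . . X
    . . . .
    . . . .
    . . . .
    . . . .
    . . . .

Result: [[1,2],[1,3],[2,3],[1,4],[2,4],[3,4],[2,5]]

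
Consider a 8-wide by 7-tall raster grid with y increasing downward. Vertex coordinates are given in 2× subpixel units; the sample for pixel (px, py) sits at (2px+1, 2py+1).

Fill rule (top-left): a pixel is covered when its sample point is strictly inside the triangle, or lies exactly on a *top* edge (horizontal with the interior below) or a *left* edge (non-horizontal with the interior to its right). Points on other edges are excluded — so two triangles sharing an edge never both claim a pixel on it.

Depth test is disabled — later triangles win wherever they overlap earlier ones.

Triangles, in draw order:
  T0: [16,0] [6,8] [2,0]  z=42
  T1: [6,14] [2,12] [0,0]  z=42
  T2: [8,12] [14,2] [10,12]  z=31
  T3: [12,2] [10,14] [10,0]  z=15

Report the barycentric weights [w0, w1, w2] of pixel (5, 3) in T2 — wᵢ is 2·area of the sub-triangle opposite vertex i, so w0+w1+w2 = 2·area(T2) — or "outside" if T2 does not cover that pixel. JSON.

T0:
  2·area = 112
  edge (16, 0)→(6, 8): d=(-10,8) right/bottom  bias=-1
  edge (6, 8)→(2, 0): d=(-4,-8) top-left  bias=+0
  edge (2, 0)→(16, 0): d=(14,0) top-left  bias=+0
    (1,0)@(3, 1): e=[94,4,14] → █
    (2,0)@(5, 1): e=[78,20,14] → █
    (3,0)@(7, 1): e=[62,36,14] → █
    (4,0)@(9, 1): e=[46,52,14] → █
    (5,0)@(11, 1): e=[30,68,14] → █
    (6,0)@(13, 1): e=[14,84,14] → █
    (7,0)@(15, 1): e=[-2,100,14] → ·
    (1,1)@(3, 3): e=[74,-4,42] → ·
    (2,1)@(5, 3): e=[58,12,42] → █
    (6,1)@(13, 3): e=[-6,76,42] → ·
    (2,2)@(5, 5): e=[38,4,70] → █
    (5,2)@(11, 5): e=[-10,52,70] → ·
  covered (14 px):
    · █ █ █ █ █ █ ·
    · · █ █ █ █ · ·
    · · █ █ █ · · ·
    · · · █ · · · ·
    · · · · · · · ·
    · · · · · · · ·
    · · · · · · · ·
T1:
  2·area = 44
  edge (6, 14)→(2, 12): d=(-4,-2) top-left  bias=+0
  edge (2, 12)→(0, 0): d=(-2,-12) top-left  bias=+0
  edge (0, 0)→(6, 14): d=(6,14) right/bottom  bias=-1
    (0,1)@(1, 3): e=[34,6,4] → █
    (1,1)@(3, 3): e=[38,30,-24] → ·
    (0,2)@(1, 5): e=[26,2,16] → █
    (1,2)@(3, 5): e=[30,26,-12] → ·
    (0,3)@(1, 7): e=[18,-2,28] → ·
    (1,3)@(3, 7): e=[22,22,0] → ·  [on edge]
    (1,4)@(3, 9): e=[14,18,12] → █
    (2,4)@(5, 9): e=[18,42,-16] → ·
    (1,5)@(3, 11): e=[6,14,24] → █
    (2,5)@(5, 11): e=[10,38,-4] → ·
    (1,6)@(3, 13): e=[-2,10,36] → ·
    (2,6)@(5, 13): e=[2,34,8] → █
  covered (5 px):
    · · · · · · · ·
    █ · · · · · · ·
    █ · · · · · · ·
    · · · · · · · ·
    · █ · · · · · ·
    · █ · · · · · ·
    · · █ · · · · ·
T2:
  2·area = 20
  edge (8, 12)→(14, 2): d=(6,-10) top-left  bias=+0
  edge (14, 2)→(10, 12): d=(-4,10) right/bottom  bias=-1
  edge (10, 12)→(8, 12): d=(-2,0) right/bottom  bias=-1
    (5,3)@(11, 7): e=[0,10,10] → █  [on edge]
    (6,3)@(13, 7): e=[20,-10,10] → ·
    (5,4)@(11, 9): e=[12,2,6] → █
    (6,4)@(13, 9): e=[32,-18,6] → ·
    (4,5)@(9, 11): e=[4,14,2] → █
    (5,5)@(11, 11): e=[24,-6,2] → ·
    (4,6)@(9, 13): e=[16,6,-2] → ·
  covered (3 px):
    · · · · · · · ·
    · · · · · · · ·
    · · · · · · · ·
    · · · · · █ · ·
    · · · · · █ · ·
    · · · · █ · · ·
    · · · · · · · ·
T3:
  2·area = 28
  edge (12, 2)→(10, 14): d=(-2,12) right/bottom  bias=-1
  edge (10, 14)→(10, 0): d=(0,-14) top-left  bias=+0
  edge (10, 0)→(12, 2): d=(2,2) right/bottom  bias=-1
    (5,0)@(11, 1): e=[14,14,0] → ·  [on edge]
    (5,1)@(11, 3): e=[10,14,4] → █
    (6,1)@(13, 3): e=[-14,42,0] → ·  [on edge]
    (5,2)@(11, 5): e=[6,14,8] → █
    (6,2)@(13, 5): e=[-18,42,4] → ·
    (7,2)@(15, 5): e=[-42,70,0] → ·  [on edge]
    (5,3)@(11, 7): e=[2,14,12] → █
    (6,3)@(13, 7): e=[-22,42,8] → ·
    (5,4)@(11, 9): e=[-2,14,16] → ·
  covered (3 px):
    · · · · · · · ·
    · · · · · █ · ·
    · · · · · █ · ·
    · · · · · █ · ·
    · · · · · · · ·
    · · · · · · · ·
    · · · · · · · ·

Answer: [10,10,0]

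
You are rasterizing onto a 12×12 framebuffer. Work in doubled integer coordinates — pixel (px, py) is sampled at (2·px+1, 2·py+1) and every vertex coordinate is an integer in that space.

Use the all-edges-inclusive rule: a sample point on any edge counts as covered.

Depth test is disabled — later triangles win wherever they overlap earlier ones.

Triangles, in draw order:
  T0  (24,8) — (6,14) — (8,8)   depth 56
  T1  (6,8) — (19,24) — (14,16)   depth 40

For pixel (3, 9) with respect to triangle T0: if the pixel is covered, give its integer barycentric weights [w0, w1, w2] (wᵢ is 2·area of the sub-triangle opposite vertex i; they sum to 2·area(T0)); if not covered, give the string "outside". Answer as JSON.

T0:
  2·area = 96
  edge (24, 8)→(6, 14): d=(-18,6) inclusive
  edge (6, 14)→(8, 8): d=(2,-6) inclusive
  edge (8, 8)→(24, 8): d=(16,0) inclusive
    (4,2)@(9, 5): e=[144,0,-48] → .  [on edge]
    (4,4)@(9, 9): e=[72,8,16] → X
    (5,4)@(11, 9): e=[60,20,16] → X
    (6,4)@(13, 9): e=[48,32,16] → X
    (7,4)@(15, 9): e=[36,44,16] → X
    (8,4)@(17, 9): e=[24,56,16] → X
    (9,4)@(19, 9): e=[12,68,16] → X
    (10,4)@(21, 9): e=[0,80,16] → X  [on edge]
    (11,4)@(23, 9): e=[-12,92,16] → .
    (3,5)@(7, 11): e=[48,0,48] → X  [on edge]
    (7,5)@(15, 11): e=[0,48,48] → X  [on edge]
    (8,5)@(17, 11): e=[-12,60,48] → .
    (4,6)@(9, 13): e=[0,16,80] → X  [on edge]
    (1,7)@(3, 15): e=[0,-16,112] → .  [on edge]
    (2,8)@(5, 17): e=[-48,0,144] → .  [on edge]
    (1,11)@(3, 23): e=[-144,0,240] → .  [on edge]
  covered (14 px):
    . . . . . . . . . . . .
    . . . . . . . . . . . .
    . . . . . . . . . . . .
    . . . . . . . . . . . .
    . . . . X X X X X X X .
    . . . X X X X X . . . .
    . . . X X . . . . . . .
    . . . . . . . . . . . .
    . . . . . . . . . . . .
    . . . . . . . . . . . .
    . . . . . . . . . . . .
    . . . . . . . . . . . .
T1:
  2·area = 24  (B↔C swapped to make it positive)
  edge (6, 8)→(14, 16): d=(8,8) inclusive
  edge (14, 16)→(19, 24): d=(5,8) inclusive
  edge (19, 24)→(6, 8): d=(-13,-16) inclusive
    (0,1)@(1, 3): e=[0,39,-15] → .  [on edge]
    (1,2)@(3, 5): e=[0,33,-9] → .  [on edge]
    (2,3)@(5, 7): e=[0,27,-3] → .  [on edge]
    (3,4)@(7, 9): e=[0,21,3] → X  [on edge]
    (4,4)@(9, 9): e=[-16,5,35] → .
    (3,5)@(7, 11): e=[16,31,-23] → .
    (4,5)@(9, 11): e=[0,15,9] → X  [on edge]
    (5,5)@(11, 11): e=[-16,-1,41] → .
    (4,6)@(9, 13): e=[16,25,-17] → .
    (5,6)@(11, 13): e=[0,9,15] → X  [on edge]
    (6,6)@(13, 13): e=[-16,-7,47] → .
    (5,7)@(11, 15): e=[16,19,-11] → .
    (6,7)@(13, 15): e=[0,3,21] → X  [on edge]
    (7,8)@(15, 17): e=[0,-3,27] → .  [on edge]
    (8,9)@(17, 19): e=[0,-9,33] → .  [on edge]
    (9,10)@(19, 21): e=[0,-15,39] → .  [on edge]
    (10,11)@(21, 23): e=[0,-21,45] → .  [on edge]
  covered (6 px):
    . . . . . . . . . . . .
    . . . . . . . . . . . .
    . . . . . . . . . . . .
    . . . . . . . . . . . .
    . . . X . . . . . . . .
    . . . . X . . . . . . .
    . . . . . X . . . . . .
    . . . . . . X . . . . .
    . . . . . . . . . . . .
    . . . . . . . X . . . .
    . . . . . . . . X . . .
    . . . . . . . . . . . .

Answer: "outside"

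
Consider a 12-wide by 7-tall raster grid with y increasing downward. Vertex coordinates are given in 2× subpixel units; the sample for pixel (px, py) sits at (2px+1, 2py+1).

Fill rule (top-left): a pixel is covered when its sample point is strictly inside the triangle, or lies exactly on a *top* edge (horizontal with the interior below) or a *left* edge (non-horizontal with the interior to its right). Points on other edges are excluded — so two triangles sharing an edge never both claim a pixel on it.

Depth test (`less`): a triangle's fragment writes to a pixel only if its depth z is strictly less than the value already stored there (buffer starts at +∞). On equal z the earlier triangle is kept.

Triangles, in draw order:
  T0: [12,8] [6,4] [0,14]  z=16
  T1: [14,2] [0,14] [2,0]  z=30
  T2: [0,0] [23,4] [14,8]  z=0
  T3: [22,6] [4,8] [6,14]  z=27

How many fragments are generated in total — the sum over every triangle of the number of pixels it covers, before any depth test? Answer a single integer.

T0:
  2·area = 84  (B↔C swapped to make it positive)
  edge (12, 8)→(0, 14): d=(-12,6) right/bottom  bias=-1
  edge (0, 14)→(6, 4): d=(6,-10) top-left  bias=+0
  edge (6, 4)→(12, 8): d=(6,4) right/bottom  bias=-1
    (3,2)@(7, 5): e=[66,16,2] → X
    (4,2)@(9, 5): e=[54,36,-6] → .
    (2,3)@(5, 7): e=[54,8,22] → X
    (4,3)@(9, 7): e=[30,48,6] → X
    (5,3)@(11, 7): e=[18,68,-2] → .
    (1,4)@(3, 9): e=[42,0,42] → X  [on edge]
    (5,4)@(11, 9): e=[-6,80,10] → .
    (1,5)@(3, 11): e=[18,12,54] → X
    (3,5)@(7, 11): e=[-6,52,38] → .
    (4,5)@(9, 11): e=[-18,72,30] → .
    (0,6)@(1, 13): e=[6,4,74] → X
    (1,6)@(3, 13): e=[-6,24,66] → .
  covered (11 px):
    . . . . . . . . . . . .
    . . . . . . . . . . . .
    . . . X . . . . . . . .
    . . X X X . . . . . . .
    . X X X X . . . . . . .
    . X X . . . . . . . . .
    X . . . . . . . . . . .
T1:
  2·area = 172
  edge (14, 2)→(0, 14): d=(-14,12) right/bottom  bias=-1
  edge (0, 14)→(2, 0): d=(2,-14) top-left  bias=+0
  edge (2, 0)→(14, 2): d=(12,2) right/bottom  bias=-1
    (1,0)@(3, 1): e=[146,16,10] → X
    (2,0)@(5, 1): e=[122,44,6] → X
    (3,0)@(7, 1): e=[98,72,2] → X
    (4,0)@(9, 1): e=[74,100,-2] → .
    (1,1)@(3, 3): e=[118,20,34] → X
    (4,1)@(9, 3): e=[46,104,22] → X
    (5,1)@(11, 3): e=[22,132,18] → X
    (6,1)@(13, 3): e=[-2,160,14] → .
    (1,2)@(3, 5): e=[90,24,58] → X
    (5,2)@(11, 5): e=[-6,136,42] → .
    (0,3)@(1, 7): e=[86,0,86] → X  [on edge]
    (4,3)@(9, 7): e=[-10,112,70] → .
  covered (22 px):
    . X X X . . . . . . . .
    . X X X X X . . . . . .
    . X X X X . . . . . . .
    X X X X . . . . . . . .
    X X X . . . . . . . . .
    X X . . . . . . . . . .
    X . . . . . . . . . . .
T2:
  2·area = 128
  edge (0, 0)→(23, 4): d=(23,4) right/bottom  bias=-1
  edge (23, 4)→(14, 8): d=(-9,4) right/bottom  bias=-1
  edge (14, 8)→(0, 0): d=(-14,-8) top-left  bias=+0
    (1,0)@(3, 1): e=[11,107,10] → X
    (2,0)@(5, 1): e=[3,99,26] → X
    (3,0)@(7, 1): e=[-5,91,42] → .
    (1,1)@(3, 3): e=[57,89,-18] → .
    (2,1)@(5, 3): e=[49,81,-2] → .
    (3,1)@(7, 3): e=[41,73,14] → X
    (4,1)@(9, 3): e=[33,65,30] → X
    (5,1)@(11, 3): e=[25,57,46] → X
    (6,1)@(13, 3): e=[17,49,62] → X
    (7,1)@(15, 3): e=[9,41,78] → X
    (8,1)@(17, 3): e=[1,33,94] → X
    (9,1)@(19, 3): e=[-7,25,110] → .
  covered (16 px):
    . X X . . . . . . . . .
    . . . X X X X X X . . .
    . . . . X X X X X X . .
    . . . . . . X X . . . .
    . . . . . . . . . . . .
    . . . . . . . . . . . .
    . . . . . . . . . . . .
T3:
  2·area = 112  (B↔C swapped to make it positive)
  edge (22, 6)→(6, 14): d=(-16,8) right/bottom  bias=-1
  edge (6, 14)→(4, 8): d=(-2,-6) top-left  bias=+0
  edge (4, 8)→(22, 6): d=(18,-2) top-left  bias=+0
    (1,2)@(3, 5): e=[168,0,-56] → .  [on edge]
    (6,3)@(13, 7): e=[56,56,0] → X  [on edge]
    (7,3)@(15, 7): e=[40,68,4] → X
    (8,3)@(17, 7): e=[24,80,8] → X
    (9,3)@(19, 7): e=[8,92,12] → X
    (10,3)@(21, 7): e=[-8,104,16] → .
    (2,4)@(5, 9): e=[88,4,20] → X
    (3,4)@(7, 9): e=[72,16,24] → X
    (4,4)@(9, 9): e=[56,28,28] → X
    (5,4)@(11, 9): e=[40,40,32] → X
    (8,4)@(17, 9): e=[-8,76,44] → .
    (9,4)@(19, 9): e=[-24,88,48] → .
    (2,5)@(5, 11): e=[56,0,56] → X  [on edge]
  covered (15 px):
    . . . . . . . . . . . .
    . . . . . . . . . . . .
    . . . . . . . . . . . .
    . . . . . . X X X X . .
    . . X X X X X X . . . .
    . . X X X X . . . . . .
    . . . X . . . . . . . .

Result: 64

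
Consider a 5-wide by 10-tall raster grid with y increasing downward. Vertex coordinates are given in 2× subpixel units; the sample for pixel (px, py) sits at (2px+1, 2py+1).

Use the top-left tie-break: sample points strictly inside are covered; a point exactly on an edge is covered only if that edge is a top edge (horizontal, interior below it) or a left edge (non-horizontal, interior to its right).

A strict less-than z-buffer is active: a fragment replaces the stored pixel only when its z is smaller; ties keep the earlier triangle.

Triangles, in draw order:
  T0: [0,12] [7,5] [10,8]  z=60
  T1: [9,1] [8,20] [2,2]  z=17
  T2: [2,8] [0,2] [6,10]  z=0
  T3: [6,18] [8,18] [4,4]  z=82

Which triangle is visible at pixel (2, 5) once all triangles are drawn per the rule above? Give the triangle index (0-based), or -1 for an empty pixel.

T0:
  2·area = 42
  edge (0, 12)→(7, 5): d=(7,-7) top-left  bias=+0
  edge (7, 5)→(10, 8): d=(3,3) right/bottom  bias=-1
  edge (10, 8)→(0, 12): d=(-10,4) right/bottom  bias=-1
    (1,0)@(3, 1): e=[-56,0,98] → .  [on edge]
    (2,1)@(5, 3): e=[-28,0,70] → .  [on edge]
    (4,1)@(9, 3): e=[0,-12,54] → .  [on edge]
    (3,2)@(7, 5): e=[0,0,42] → .  [on edge]
    (2,3)@(5, 7): e=[0,12,30] → X  [on edge]
    (3,3)@(7, 7): e=[14,6,22] → X
    (4,3)@(9, 7): e=[28,0,14] → .  [on edge]
    (1,4)@(3, 9): e=[0,24,18] → X  [on edge]
    (4,4)@(9, 9): e=[42,6,-6] → .
    (0,5)@(1, 11): e=[0,36,6] → X  [on edge]
    (1,5)@(3, 11): e=[14,30,-2] → .
    (2,5)@(5, 11): e=[28,24,-10] → .
  covered (6 px):
    . . . . .
    . . . . .
    . . . . .
    . . X X .
    . X X X .
    X . . . .
    . . . . .
    . . . . .
    . . . . .
    . . . . .
T1:
  2·area = 132
  edge (9, 1)→(8, 20): d=(-1,19) right/bottom  bias=-1
  edge (8, 20)→(2, 2): d=(-6,-18) top-left  bias=+0
  edge (2, 2)→(9, 1): d=(7,-1) top-left  bias=+0
    (4,0)@(9, 1): e=[0,132,0] → .  [on edge]
    (1,1)@(3, 3): e=[112,12,8] → X
    (2,1)@(5, 3): e=[74,48,10] → X
    (3,1)@(7, 3): e=[36,84,12] → X
    (4,1)@(9, 3): e=[-2,120,14] → .
    (1,2)@(3, 5): e=[110,0,22] → X  [on edge]
    (4,2)@(9, 5): e=[-4,108,28] → .
    (1,3)@(3, 7): e=[108,-12,36] → .
    (2,3)@(5, 7): e=[70,24,38] → X
    (4,3)@(9, 7): e=[-6,96,42] → .
    (2,4)@(5, 9): e=[68,12,52] → X
    (4,4)@(9, 9): e=[-8,84,56] → .
    (2,5)@(5, 11): e=[66,0,66] → X  [on edge]
    (3,8)@(7, 17): e=[22,0,110] → X  [on edge]
  covered (15 px):
    . . . . .
    . X X X .
    . X X X .
    . . X X .
    . . X X .
    . . X X .
    . . . X .
    . . . X .
    . . . X .
    . . . . .
T2:
  2·area = 20
  edge (2, 8)→(0, 2): d=(-2,-6) top-left  bias=+0
  edge (0, 2)→(6, 10): d=(6,8) right/bottom  bias=-1
  edge (6, 10)→(2, 8): d=(-4,-2) top-left  bias=+0
    (0,2)@(1, 5): e=[0,10,10] → X  [on edge]
    (1,2)@(3, 5): e=[12,-6,14] → .
    (0,3)@(1, 7): e=[-4,22,2] → .
    (1,3)@(3, 7): e=[8,6,6] → X
    (2,3)@(5, 7): e=[20,-10,10] → .
    (1,4)@(3, 9): e=[4,18,-2] → .
    (2,4)@(5, 9): e=[16,2,2] → X
    (3,4)@(7, 9): e=[28,-14,6] → .
    (1,5)@(3, 11): e=[0,30,-10] → .  [on edge]
    (2,5)@(5, 11): e=[12,14,-6] → .
    (2,8)@(5, 17): e=[0,50,-30] → .  [on edge]
  covered (3 px):
    . . . . .
    . . . . .
    X . . . .
    . X . . .
    . . X . .
    . . . . .
    . . . . .
    . . . . .
    . . . . .
    . . . . .
T3:
  2·area = 28  (B↔C swapped to make it positive)
  edge (6, 18)→(4, 4): d=(-2,-14) top-left  bias=+0
  edge (4, 4)→(8, 18): d=(4,14) right/bottom  bias=-1
  edge (8, 18)→(6, 18): d=(-2,0) right/bottom  bias=-1
    (2,4)@(5, 9): e=[4,6,18] → X
    (3,4)@(7, 9): e=[32,-22,18] → .
    (2,5)@(5, 11): e=[0,14,14] → X  [on edge]
    (3,5)@(7, 11): e=[28,-14,14] → .
    (2,6)@(5, 13): e=[-4,22,10] → .
    (3,7)@(7, 15): e=[20,2,6] → X
    (4,7)@(9, 15): e=[48,-26,6] → .
    (3,8)@(7, 17): e=[16,10,2] → X
    (4,8)@(9, 17): e=[44,-18,2] → .
    (3,9)@(7, 19): e=[12,18,-2] → .
  covered (4 px):
    . . . . .
    . . . . .
    . . . . .
    . . . . .
    . . X . .
    . . X . .
    . . . . .
    . . . X .
    . . . X .
    . . . . .

Z-buffer (winner per pixel, '.' = empty):
  . . . . .
  . 1 1 1 .
  2 1 1 1 .
  . 2 1 1 .
  . 0 2 1 .
  0 . 1 1 .
  . . . 1 .
  . . . 1 .
  . . . 1 .
  . . . . .

Result: 1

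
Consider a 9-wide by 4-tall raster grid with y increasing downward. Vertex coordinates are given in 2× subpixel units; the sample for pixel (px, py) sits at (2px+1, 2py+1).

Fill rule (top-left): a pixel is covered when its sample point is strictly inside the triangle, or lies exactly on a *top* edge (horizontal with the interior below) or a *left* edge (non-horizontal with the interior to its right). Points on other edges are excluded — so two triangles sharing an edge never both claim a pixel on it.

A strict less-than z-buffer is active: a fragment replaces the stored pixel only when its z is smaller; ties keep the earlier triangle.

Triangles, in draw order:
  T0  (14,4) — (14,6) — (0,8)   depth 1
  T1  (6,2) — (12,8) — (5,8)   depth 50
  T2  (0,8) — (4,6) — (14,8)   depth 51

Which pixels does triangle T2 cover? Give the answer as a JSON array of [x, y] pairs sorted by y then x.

T0:
  2·area = 28
  edge (14, 4)→(14, 6): d=(0,2) right/bottom  bias=-1
  edge (14, 6)→(0, 8): d=(-14,2) right/bottom  bias=-1
  edge (0, 8)→(14, 4): d=(14,-4) top-left  bias=+0
    (5,2)@(11, 5): e=[6,20,2] → █
    (6,2)@(13, 5): e=[2,16,10] → █
    (7,2)@(15, 5): e=[-2,12,18] → ·
    (2,3)@(5, 7): e=[18,4,6] → █
    (3,3)@(7, 7): e=[14,0,14] → ·  [on edge]
    (5,3)@(11, 7): e=[6,-8,30] → ·
    (6,3)@(13, 7): e=[2,-12,38] → ·
  covered (3 px):
    · · · · · · · · ·
    · · · · · · · · ·
    · · · · · █ █ · ·
    · · █ · · · · · ·
T1:
  2·area = 42
  edge (6, 2)→(12, 8): d=(6,6) right/bottom  bias=-1
  edge (12, 8)→(5, 8): d=(-7,0) right/bottom  bias=-1
  edge (5, 8)→(6, 2): d=(1,-6) top-left  bias=+0
    (2,0)@(5, 1): e=[0,49,-7] → ·  [on edge]
    (3,1)@(7, 3): e=[0,35,7] → ·  [on edge]
    (3,2)@(7, 5): e=[12,21,9] → █
    (4,2)@(9, 5): e=[0,21,21] → ·  [on edge]
    (3,3)@(7, 7): e=[24,7,11] → █
    (4,3)@(9, 7): e=[12,7,23] → █
    (5,3)@(11, 7): e=[0,7,35] → ·  [on edge]
  covered (3 px):
    · · · · · · · · ·
    · · · · · · · · ·
    · · · █ · · · · ·
    · · · █ █ · · · ·
T2:
  2·area = 28
  edge (0, 8)→(4, 6): d=(4,-2) top-left  bias=+0
  edge (4, 6)→(14, 8): d=(10,2) right/bottom  bias=-1
  edge (14, 8)→(0, 8): d=(-14,0) right/bottom  bias=-1
    (1,3)@(3, 7): e=[2,12,14] → █
    (2,3)@(5, 7): e=[6,8,14] → █
    (3,3)@(7, 7): e=[10,4,14] → █
    (4,3)@(9, 7): e=[14,0,14] → ·  [on edge]
  covered (3 px):
    · · · · · · · · ·
    · · · · · · · · ·
    · · · · · · · · ·
    · █ █ █ · · · · ·

Result: [[1,3],[2,3],[3,3]]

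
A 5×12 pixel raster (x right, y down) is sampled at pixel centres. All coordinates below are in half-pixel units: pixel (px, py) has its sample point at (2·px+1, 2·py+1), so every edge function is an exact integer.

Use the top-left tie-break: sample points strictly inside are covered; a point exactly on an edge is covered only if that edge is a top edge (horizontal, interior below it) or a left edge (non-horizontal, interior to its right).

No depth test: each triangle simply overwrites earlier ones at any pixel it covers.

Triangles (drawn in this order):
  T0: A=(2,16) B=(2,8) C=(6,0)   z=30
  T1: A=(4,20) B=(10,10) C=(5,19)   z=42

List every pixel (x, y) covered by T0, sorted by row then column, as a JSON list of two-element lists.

T0:
  2·area = 32
  edge (2, 16)→(2, 8): d=(0,-8) top-left  bias=+0
  edge (2, 8)→(6, 0): d=(4,-8) top-left  bias=+0
  edge (6, 0)→(2, 16): d=(-4,16) right/bottom  bias=-1
    (2,1)@(5, 3): e=[24,4,4] → X
    (3,1)@(7, 3): e=[40,20,-28] → .
    (2,2)@(5, 5): e=[24,12,-4] → .
    (1,3)@(3, 7): e=[8,4,20] → X
    (2,3)@(5, 7): e=[24,20,-12] → .
    (1,4)@(3, 9): e=[8,12,12] → X
    (2,4)@(5, 9): e=[24,28,-20] → .
    (1,5)@(3, 11): e=[8,20,4] → X
    (2,5)@(5, 11): e=[24,36,-28] → .
    (1,6)@(3, 13): e=[8,28,-4] → .
  covered (4 px):
    . . . . .
    . . X . .
    . . . . .
    . X . . .
    . X . . .
    . X . . .
    . . . . .
    . . . . .
    . . . . .
    . . . . .
    . . . . .
    . . . . .
T1:
  2·area = 4
  edge (4, 20)→(10, 10): d=(6,-10) top-left  bias=+0
  edge (10, 10)→(5, 19): d=(-5,9) right/bottom  bias=-1
  edge (5, 19)→(4, 20): d=(-1,1) right/bottom  bias=-1
    (3,7)@(7, 15): e=[0,2,2] → X  [on edge]
    (4,7)@(9, 15): e=[20,-16,0] → .  [on edge]
    (3,8)@(7, 17): e=[12,-8,0] → .  [on edge]
    (2,9)@(5, 19): e=[4,0,0] → .  [on edge]
    (1,10)@(3, 21): e=[-4,8,0] → .  [on edge]
    (0,11)@(1, 23): e=[-12,16,0] → .  [on edge]
  covered (1 px):
    . . . . .
    . . . . .
    . . . . .
    . . . . .
    . . . . .
    . . . . .
    . . . . .
    . . . X .
    . . . . .
    . . . . .
    . . . . .
    . . . . .

Result: [[2,1],[1,3],[1,4],[1,5]]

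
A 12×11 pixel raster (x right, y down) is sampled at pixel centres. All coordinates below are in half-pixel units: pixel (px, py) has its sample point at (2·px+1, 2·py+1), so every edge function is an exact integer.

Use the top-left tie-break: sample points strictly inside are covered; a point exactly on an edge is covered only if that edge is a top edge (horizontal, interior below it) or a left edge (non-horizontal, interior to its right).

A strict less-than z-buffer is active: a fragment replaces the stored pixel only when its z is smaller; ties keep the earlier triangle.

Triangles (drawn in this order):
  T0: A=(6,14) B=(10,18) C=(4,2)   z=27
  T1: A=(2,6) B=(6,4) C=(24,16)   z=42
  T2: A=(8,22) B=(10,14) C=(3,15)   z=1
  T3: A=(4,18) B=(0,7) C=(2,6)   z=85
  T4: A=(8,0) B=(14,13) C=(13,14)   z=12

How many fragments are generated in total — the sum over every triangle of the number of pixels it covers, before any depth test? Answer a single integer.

T0:
  2·area = 40  (B↔C swapped to make it positive)
  edge (6, 14)→(4, 2): d=(-2,-12) top-left  bias=+0
  edge (4, 2)→(10, 18): d=(6,16) right/bottom  bias=-1
  edge (10, 18)→(6, 14): d=(-4,-4) top-left  bias=+0
    (2,2)@(5, 5): e=[6,2,32] → █
    (3,2)@(7, 5): e=[30,-30,40] → ·
    (2,3)@(5, 7): e=[2,14,24] → █
    (3,3)@(7, 7): e=[26,-18,32] → ·
    (0,4)@(1, 9): e=[-50,90,0] → ·  [on edge]
    (2,4)@(5, 9): e=[-2,26,16] → ·
    (1,5)@(3, 11): e=[-30,70,0] → ·  [on edge]
    (3,5)@(7, 11): e=[18,6,16] → █
    (4,5)@(9, 11): e=[42,-26,24] → ·
    (2,6)@(5, 13): e=[-10,50,0] → ·  [on edge]
    (3,6)@(7, 13): e=[14,18,8] → █
    (4,6)@(9, 13): e=[38,-14,16] → ·
    (3,7)@(7, 15): e=[10,30,0] → █  [on edge]
    (4,8)@(9, 17): e=[30,10,0] → █  [on edge]
    (5,9)@(11, 19): e=[50,-10,0] → ·  [on edge]
    (6,10)@(13, 21): e=[70,-30,0] → ·  [on edge]
  covered (6 px):
    · · · · · · · · · · · ·
    · · · · · · · · · · · ·
    · · █ · · · · · · · · ·
    · · █ · · · · · · · · ·
    · · · · · · · · · · · ·
    · · · █ · · · · · · · ·
    · · · █ · · · · · · · ·
    · · · █ · · · · · · · ·
    · · · · █ · · · · · · ·
    · · · · · · · · · · · ·
    · · · · · · · · · · · ·
T1:
  2·area = 84
  edge (2, 6)→(6, 4): d=(4,-2) top-left  bias=+0
  edge (6, 4)→(24, 16): d=(18,12) right/bottom  bias=-1
  edge (24, 16)→(2, 6): d=(-22,-10) top-left  bias=+0
    (2,2)@(5, 5): e=[2,30,52] → █
    (3,2)@(7, 5): e=[6,6,72] → █
    (4,2)@(9, 5): e=[10,-18,92] → ·
    (2,3)@(5, 7): e=[10,66,8] → █
    (4,3)@(9, 7): e=[18,18,48] → █
    (5,3)@(11, 7): e=[22,-6,68] → ·
    (2,4)@(5, 9): e=[18,102,-36] → ·
    (3,4)@(7, 9): e=[22,78,-16] → ·
    (4,4)@(9, 9): e=[26,54,4] → █
    (5,4)@(11, 9): e=[30,30,24] → █
    (6,4)@(13, 9): e=[34,6,44] → █
    (7,4)@(15, 9): e=[38,-18,64] → ·
    (6,5)@(13, 11): e=[42,42,0] → █  [on edge]
  covered (11 px):
    · · · · · · · · · · · ·
    · · · · · · · · · · · ·
    · · █ █ · · · · · · · ·
    · · █ █ █ · · · · · · ·
    · · · · █ █ █ · · · · ·
    · · · · · · █ █ · · · ·
    · · · · · · · · · █ · ·
    · · · · · · · · · · · ·
    · · · · · · · · · · · ·
    · · · · · · · · · · · ·
    · · · · · · · · · · · ·
T2:
  2·area = 54  (B↔C swapped to make it positive)
  edge (8, 22)→(3, 15): d=(-5,-7) top-left  bias=+0
  edge (3, 15)→(10, 14): d=(7,-1) top-left  bias=+0
  edge (10, 14)→(8, 22): d=(-2,8) right/bottom  bias=-1
    (8,6)@(17, 13): e=[108,0,-54] → ·  [on edge]
    (1,7)@(3, 15): e=[0,0,54] → █  [on edge]
    (2,7)@(5, 15): e=[14,2,38] → █
    (3,7)@(7, 15): e=[28,4,22] → █
    (4,7)@(9, 15): e=[42,6,6] → █
    (5,7)@(11, 15): e=[56,8,-10] → ·
    (1,8)@(3, 17): e=[-10,14,50] → ·
    (2,8)@(5, 17): e=[4,16,34] → █
    (5,8)@(11, 17): e=[46,22,-14] → ·
    (2,9)@(5, 19): e=[-6,30,30] → ·
    (3,9)@(7, 19): e=[8,32,14] → █
    (4,9)@(9, 19): e=[22,34,-2] → ·
  covered (8 px):
    · · · · · · · · · · · ·
    · · · · · · · · · · · ·
    · · · · · · · · · · · ·
    · · · · · · · · · · · ·
    · · · · · · · · · · · ·
    · · · · · · · · · · · ·
    · · · · · · · · · · · ·
    · █ █ █ █ · · · · · · ·
    · · █ █ █ · · · · · · ·
    · · · █ · · · · · · · ·
    · · · · · · · · · · · ·
T3:
  2·area = 26
  edge (4, 18)→(0, 7): d=(-4,-11) top-left  bias=+0
  edge (0, 7)→(2, 6): d=(2,-1) top-left  bias=+0
  edge (2, 6)→(4, 18): d=(2,12) right/bottom  bias=-1
    (0,3)@(1, 7): e=[11,1,14] → █
    (1,3)@(3, 7): e=[33,3,-10] → ·
    (0,4)@(1, 9): e=[3,5,18] → █
    (1,4)@(3, 9): e=[25,7,-6] → ·
    (0,5)@(1, 11): e=[-5,9,22] → ·
    (1,6)@(3, 13): e=[9,15,2] → █
    (2,6)@(5, 13): e=[31,17,-22] → ·
    (1,7)@(3, 15): e=[1,19,6] → █
    (2,7)@(5, 15): e=[23,21,-18] → ·
    (1,8)@(3, 17): e=[-7,23,10] → ·
  covered (4 px):
    · · · · · · · · · · · ·
    · · · · · · · · · · · ·
    · · · · · · · · · · · ·
    █ · · · · · · · · · · ·
    █ · · · · · · · · · · ·
    · · · · · · · · · · · ·
    · █ · · · · · · · · · ·
    · █ · · · · · · · · · ·
    · · · · · · · · · · · ·
    · · · · · · · · · · · ·
    · · · · · · · · · · · ·
T4:
  2·area = 19
  edge (8, 0)→(14, 13): d=(6,13) right/bottom  bias=-1
  edge (14, 13)→(13, 14): d=(-1,1) right/bottom  bias=-1
  edge (13, 14)→(8, 0): d=(-5,-14) top-left  bias=+0
    (5,3)@(11, 7): e=[3,9,7] → █
    (6,3)@(13, 7): e=[-23,7,35] → ·
    (5,4)@(11, 9): e=[15,7,-3] → ·
    (6,5)@(13, 11): e=[1,3,15] → █
    (7,5)@(15, 11): e=[-25,1,43] → ·
    (6,6)@(13, 13): e=[13,1,5] → █
    (7,6)@(15, 13): e=[-13,-1,33] → ·
    (6,7)@(13, 15): e=[25,-1,-5] → ·
  covered (3 px):
    · · · · · · · · · · · ·
    · · · · · · · · · · · ·
    · · · · · · · · · · · ·
    · · · · · █ · · · · · ·
    · · · · · · · · · · · ·
    · · · · · · █ · · · · ·
    · · · · · · █ · · · · ·
    · · · · · · · · · · · ·
    · · · · · · · · · · · ·
    · · · · · · · · · · · ·
    · · · · · · · · · · · ·

Answer: 32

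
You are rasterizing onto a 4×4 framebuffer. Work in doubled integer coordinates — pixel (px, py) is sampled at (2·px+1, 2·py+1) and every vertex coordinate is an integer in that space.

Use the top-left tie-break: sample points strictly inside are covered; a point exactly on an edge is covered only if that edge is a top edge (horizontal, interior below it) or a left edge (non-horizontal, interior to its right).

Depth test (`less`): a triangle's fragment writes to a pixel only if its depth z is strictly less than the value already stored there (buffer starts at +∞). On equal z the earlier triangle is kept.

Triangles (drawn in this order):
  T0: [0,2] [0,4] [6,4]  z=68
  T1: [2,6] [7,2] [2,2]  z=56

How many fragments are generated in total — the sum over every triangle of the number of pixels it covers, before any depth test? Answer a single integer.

T0:
  2·area = 12  (B↔C swapped to make it positive)
  edge (0, 2)→(6, 4): d=(6,2) right/bottom  bias=-1
  edge (6, 4)→(0, 4): d=(-6,0) right/bottom  bias=-1
  edge (0, 4)→(0, 2): d=(0,-2) top-left  bias=+0
    (0,1)@(1, 3): e=[4,6,2] → #
    (1,1)@(3, 3): e=[0,6,6] → ·  [on edge]
    (0,2)@(1, 5): e=[16,-6,2] → ·
  covered (1 px):
    · · · ·
    # · · ·
    · · · ·
    · · · ·
T1:
  2·area = 20  (B↔C swapped to make it positive)
  edge (2, 6)→(2, 2): d=(0,-4) top-left  bias=+0
  edge (2, 2)→(7, 2): d=(5,0) top-left  bias=+0
  edge (7, 2)→(2, 6): d=(-5,4) right/bottom  bias=-1
    (1,1)@(3, 3): e=[4,5,11] → #
    (2,1)@(5, 3): e=[12,5,3] → #
    (3,1)@(7, 3): e=[20,5,-5] → ·
    (1,2)@(3, 5): e=[4,15,1] → #
    (2,2)@(5, 5): e=[12,15,-7] → ·
    (1,3)@(3, 7): e=[4,25,-9] → ·
  covered (3 px):
    · · · ·
    · # # ·
    · # · ·
    · · · ·

Final: 4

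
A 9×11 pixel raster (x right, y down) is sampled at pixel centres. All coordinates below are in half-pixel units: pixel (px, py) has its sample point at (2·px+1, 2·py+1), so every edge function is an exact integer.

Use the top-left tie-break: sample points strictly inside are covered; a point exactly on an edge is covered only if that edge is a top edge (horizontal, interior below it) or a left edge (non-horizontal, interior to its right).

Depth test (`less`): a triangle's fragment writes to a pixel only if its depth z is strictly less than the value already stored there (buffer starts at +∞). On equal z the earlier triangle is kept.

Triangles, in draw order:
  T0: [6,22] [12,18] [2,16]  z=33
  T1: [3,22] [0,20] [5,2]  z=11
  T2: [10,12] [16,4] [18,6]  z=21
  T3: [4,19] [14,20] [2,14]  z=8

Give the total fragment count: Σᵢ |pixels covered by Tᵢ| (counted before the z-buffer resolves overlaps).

T0:
  2·area = 52  (B↔C swapped to make it positive)
  edge (6, 22)→(2, 16): d=(-4,-6) top-left  bias=+0
  edge (2, 16)→(12, 18): d=(10,2) right/bottom  bias=-1
  edge (12, 18)→(6, 22): d=(-6,4) right/bottom  bias=-1
    (1,8)@(3, 17): e=[2,8,42] → X
    (2,8)@(5, 17): e=[14,4,34] → X
    (3,8)@(7, 17): e=[26,0,26] → .  [on edge]
    (1,9)@(3, 19): e=[-6,28,30] → .
    (2,9)@(5, 19): e=[6,24,22] → X
    (3,9)@(7, 19): e=[18,20,14] → X
    (4,9)@(9, 19): e=[30,16,6] → X
    (5,9)@(11, 19): e=[42,12,-2] → .
    (8,9)@(17, 19): e=[78,0,-26] → .  [on edge]
    (2,10)@(5, 21): e=[-2,44,10] → .
    (3,10)@(7, 21): e=[10,40,2] → X
    (4,10)@(9, 21): e=[22,36,-6] → .
  covered (6 px):
    . . . . . . . . .
    . . . . . . . . .
    . . . . . . . . .
    . . . . . . . . .
    . . . . . . . . .
    . . . . . . . . .
    . . . . . . . . .
    . . . . . . . . .
    . X X . . . . . .
    . . X X X . . . .
    . . . X . . . . .
T1:
  2·area = 64
  edge (3, 22)→(0, 20): d=(-3,-2) top-left  bias=+0
  edge (0, 20)→(5, 2): d=(5,-18) top-left  bias=+0
  edge (5, 2)→(3, 22): d=(-2,20) right/bottom  bias=-1
    (1,5)@(3, 11): e=[33,9,22] → X
    (2,5)@(5, 11): e=[37,45,-18] → .
    (1,6)@(3, 13): e=[27,19,18] → X
    (2,6)@(5, 13): e=[31,55,-22] → .
    (1,7)@(3, 15): e=[21,29,14] → X
    (2,7)@(5, 15): e=[25,65,-26] → .
    (0,8)@(1, 17): e=[11,3,50] → X
    (2,8)@(5, 17): e=[19,75,-30] → .
    (0,9)@(1, 19): e=[5,13,46] → X
    (2,9)@(5, 19): e=[13,85,-34] → .
    (0,10)@(1, 21): e=[-1,23,42] → .
    (1,10)@(3, 21): e=[3,59,2] → X
  covered (8 px):
    . . . . . . . . .
    . . . . . . . . .
    . . . . . . . . .
    . . . . . . . . .
    . . . . . . . . .
    . X . . . . . . .
    . X . . . . . . .
    . X . . . . . . .
    X X . . . . . . .
    X X . . . . . . .
    . X . . . . . . .
T2:
  2·area = 28
  edge (10, 12)→(16, 4): d=(6,-8) top-left  bias=+0
  edge (16, 4)→(18, 6): d=(2,2) right/bottom  bias=-1
  edge (18, 6)→(10, 12): d=(-8,6) right/bottom  bias=-1
    (6,0)@(13, 1): e=[-42,0,70] → .  [on edge]
    (7,1)@(15, 3): e=[-14,0,42] → .  [on edge]
    (8,2)@(17, 5): e=[14,0,14] → .  [on edge]
    (7,3)@(15, 7): e=[10,8,10] → X
    (8,3)@(17, 7): e=[26,4,-2] → .
    (6,4)@(13, 9): e=[6,16,6] → X
    (7,4)@(15, 9): e=[22,12,-6] → .
    (5,5)@(11, 11): e=[2,24,2] → X
    (6,5)@(13, 11): e=[18,20,-10] → .
    (5,6)@(11, 13): e=[14,28,-14] → .
  covered (3 px):
    . . . . . . . . .
    . . . . . . . . .
    . . . . . . . . .
    . . . . . . . X .
    . . . . . . X . .
    . . . . . X . . .
    . . . . . . . . .
    . . . . . . . . .
    . . . . . . . . .
    . . . . . . . . .
    . . . . . . . . .
T3:
  2·area = 48  (B↔C swapped to make it positive)
  edge (4, 19)→(2, 14): d=(-2,-5) top-left  bias=+0
  edge (2, 14)→(14, 20): d=(12,6) right/bottom  bias=-1
  edge (14, 20)→(4, 19): d=(-10,-1) top-left  bias=+0
    (1,7)@(3, 15): e=[3,6,39] → X
    (2,7)@(5, 15): e=[13,-6,41] → .
    (1,8)@(3, 17): e=[-1,30,19] → .
    (2,8)@(5, 17): e=[9,18,21] → X
    (3,8)@(7, 17): e=[19,6,23] → X
    (4,8)@(9, 17): e=[29,-6,25] → .
    (2,9)@(5, 19): e=[5,42,1] → X
    (4,9)@(9, 19): e=[25,18,5] → X
    (5,9)@(11, 19): e=[35,6,7] → X
    (6,9)@(13, 19): e=[45,-6,9] → .
    (2,10)@(5, 21): e=[1,66,-19] → .
    (3,10)@(7, 21): e=[11,54,-17] → .
  covered (7 px):
    . . . . . . . . .
    . . . . . . . . .
    . . . . . . . . .
    . . . . . . . . .
    . . . . . . . . .
    . . . . . . . . .
    . . . . . . . . .
    . X . . . . . . .
    . . X X . . . . .
    . . X X X X . . .
    . . . . . . . . .

Result: 24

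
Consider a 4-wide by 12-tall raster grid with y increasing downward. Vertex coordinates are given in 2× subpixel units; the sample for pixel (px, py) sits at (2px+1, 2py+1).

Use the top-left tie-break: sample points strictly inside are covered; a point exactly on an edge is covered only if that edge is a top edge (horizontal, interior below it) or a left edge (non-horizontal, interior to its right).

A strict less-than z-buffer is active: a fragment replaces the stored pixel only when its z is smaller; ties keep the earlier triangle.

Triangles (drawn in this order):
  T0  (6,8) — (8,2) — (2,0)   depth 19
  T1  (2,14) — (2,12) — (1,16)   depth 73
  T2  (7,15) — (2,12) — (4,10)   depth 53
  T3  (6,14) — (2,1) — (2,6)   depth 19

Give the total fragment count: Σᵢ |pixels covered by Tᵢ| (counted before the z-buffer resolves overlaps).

T0:
  2·area = 40  (B↔C swapped to make it positive)
  edge (6, 8)→(2, 0): d=(-4,-8) top-left  bias=+0
  edge (2, 0)→(8, 2): d=(6,2) right/bottom  bias=-1
  edge (8, 2)→(6, 8): d=(-2,6) right/bottom  bias=-1
    (1,0)@(3, 1): e=[4,4,32] → █
    (2,0)@(5, 1): e=[20,0,20] → ·  [on edge]
    (1,1)@(3, 3): e=[-4,16,28] → ·
    (2,1)@(5, 3): e=[12,12,16] → █
    (3,1)@(7, 3): e=[28,8,4] → █
    (2,2)@(5, 5): e=[4,24,12] → █
    (3,2)@(7, 5): e=[20,20,0] → ·  [on edge]
    (2,3)@(5, 7): e=[-4,36,8] → ·
    (2,5)@(5, 11): e=[-20,60,0] → ·  [on edge]
    (1,8)@(3, 17): e=[-60,100,0] → ·  [on edge]
    (0,11)@(1, 23): e=[-100,140,0] → ·  [on edge]
  covered (4 px):
    · █ · ·
    · · █ █
    · · █ ·
    · · · ·
    · · · ·
    · · · ·
    · · · ·
    · · · ·
    · · · ·
    · · · ·
    · · · ·
    · · · ·
T1:
  2·area = 2  (B↔C swapped to make it positive)
  edge (2, 14)→(1, 16): d=(-1,2) right/bottom  bias=-1
  edge (1, 16)→(2, 12): d=(1,-4) top-left  bias=+0
  edge (2, 12)→(2, 14): d=(0,2) right/bottom  bias=-1
  covered (0 px):
    · · · ·
    · · · ·
    · · · ·
    · · · ·
    · · · ·
    · · · ·
    · · · ·
    · · · ·
    · · · ·
    · · · ·
    · · · ·
    · · · ·
T2:
  2·area = 16
  edge (7, 15)→(2, 12): d=(-5,-3) top-left  bias=+0
  edge (2, 12)→(4, 10): d=(2,-2) top-left  bias=+0
  edge (4, 10)→(7, 15): d=(3,5) right/bottom  bias=-1
    (0,2)@(1, 5): e=[32,-16,0] → ·  [on edge]
    (3,3)@(7, 7): e=[40,0,-24] → ·  [on edge]
    (2,4)@(5, 9): e=[24,0,-8] → ·  [on edge]
    (1,5)@(3, 11): e=[8,0,8] → █  [on edge]
    (2,5)@(5, 11): e=[14,4,-2] → ·
    (0,6)@(1, 13): e=[-8,0,24] → ·  [on edge]
    (1,6)@(3, 13): e=[-2,4,14] → ·
    (2,6)@(5, 13): e=[4,8,4] → █
    (3,6)@(7, 13): e=[10,12,-6] → ·
    (2,7)@(5, 15): e=[-6,12,10] → ·
    (3,7)@(7, 15): e=[0,16,0] → ·  [on edge]
  covered (2 px):
    · · · ·
    · · · ·
    · · · ·
    · · · ·
    · · · ·
    · █ · ·
    · · █ ·
    · · · ·
    · · · ·
    · · · ·
    · · · ·
    · · · ·
T3:
  2·area = 20  (B↔C swapped to make it positive)
  edge (6, 14)→(2, 6): d=(-4,-8) top-left  bias=+0
  edge (2, 6)→(2, 1): d=(0,-5) top-left  bias=+0
  edge (2, 1)→(6, 14): d=(4,13) right/bottom  bias=-1
    (1,2)@(3, 5): e=[12,5,3] → █
    (2,2)@(5, 5): e=[28,15,-23] → ·
    (1,3)@(3, 7): e=[4,5,11] → █
    (2,3)@(5, 7): e=[20,15,-15] → ·
    (1,4)@(3, 9): e=[-4,5,19] → ·
    (2,5)@(5, 11): e=[4,15,1] → █
    (3,5)@(7, 11): e=[20,25,-25] → ·
    (2,6)@(5, 13): e=[-4,15,9] → ·
  covered (3 px):
    · · · ·
    · · · ·
    · █ · ·
    · █ · ·
    · · · ·
    · · █ ·
    · · · ·
    · · · ·
    · · · ·
    · · · ·
    · · · ·
    · · · ·

Answer: 9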